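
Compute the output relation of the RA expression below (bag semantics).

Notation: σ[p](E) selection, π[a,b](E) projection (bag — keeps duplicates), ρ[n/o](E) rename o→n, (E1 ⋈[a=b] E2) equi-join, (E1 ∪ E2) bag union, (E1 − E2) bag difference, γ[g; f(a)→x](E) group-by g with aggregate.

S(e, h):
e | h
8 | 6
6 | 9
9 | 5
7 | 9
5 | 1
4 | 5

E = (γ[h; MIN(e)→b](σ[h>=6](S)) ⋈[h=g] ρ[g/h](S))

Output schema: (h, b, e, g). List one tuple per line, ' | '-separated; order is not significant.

Per-node cardinality:
  S → 6
  σ[h>=6](S) → 3
  γ[h; MIN(e)→b](σ[h>=6](S)) → 2
  S → 6
  ρ[g/h](S) → 6
  (γ[h; MIN(e)→b](σ[h>=6](S)) ⋈[h=g] ρ[g/h](S)) → 3

== RESULT ==
h | b | e | g
6 | 8 | 8 | 6
9 | 6 | 6 | 9
9 | 6 | 7 | 9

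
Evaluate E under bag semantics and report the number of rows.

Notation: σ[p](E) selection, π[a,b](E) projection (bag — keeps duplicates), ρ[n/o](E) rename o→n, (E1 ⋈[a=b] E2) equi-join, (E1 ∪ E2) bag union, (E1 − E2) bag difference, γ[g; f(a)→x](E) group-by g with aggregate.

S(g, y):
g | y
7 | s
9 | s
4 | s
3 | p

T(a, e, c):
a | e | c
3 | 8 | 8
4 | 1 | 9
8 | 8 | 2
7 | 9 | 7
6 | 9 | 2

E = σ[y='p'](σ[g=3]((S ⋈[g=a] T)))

Per-node cardinality:
  S → 4
  T → 5
  (S ⋈[g=a] T) → 3
  σ[g=3]((S ⋈[g=a] T)) → 1
  σ[y='p'](σ[g=3]((S ⋈[g=a] T))) → 1

|E| = 1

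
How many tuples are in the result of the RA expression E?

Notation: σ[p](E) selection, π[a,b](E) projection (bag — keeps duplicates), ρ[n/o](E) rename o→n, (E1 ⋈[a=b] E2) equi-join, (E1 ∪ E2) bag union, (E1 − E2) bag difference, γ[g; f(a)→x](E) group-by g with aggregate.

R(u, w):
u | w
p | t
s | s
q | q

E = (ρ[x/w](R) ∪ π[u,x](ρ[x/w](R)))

Per-node cardinality:
  R → 3
  ρ[x/w](R) → 3
  R → 3
  ρ[x/w](R) → 3
  π[u,x](ρ[x/w](R)) → 3
  (ρ[x/w](R) ∪ π[u,x](ρ[x/w](R))) → 6

|E| = 6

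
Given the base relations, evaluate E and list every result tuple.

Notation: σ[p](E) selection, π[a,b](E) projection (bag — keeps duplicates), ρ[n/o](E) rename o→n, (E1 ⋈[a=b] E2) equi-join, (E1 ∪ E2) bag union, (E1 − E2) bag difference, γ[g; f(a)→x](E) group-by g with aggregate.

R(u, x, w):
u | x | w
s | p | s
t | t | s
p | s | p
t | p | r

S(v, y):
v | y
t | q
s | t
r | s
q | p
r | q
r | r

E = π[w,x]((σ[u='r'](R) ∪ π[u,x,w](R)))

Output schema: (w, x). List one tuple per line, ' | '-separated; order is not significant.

Row counts bottom-up:
  R → 4
  σ[u='r'](R) → 0
  R → 4
  π[u,x,w](R) → 4
  (σ[u='r'](R) ∪ π[u,x,w](R)) → 4
  π[w,x]((σ[u='r'](R) ∪ π[u,x,w](R))) → 4

== RESULT ==
w | x
p | s
r | p
s | p
s | t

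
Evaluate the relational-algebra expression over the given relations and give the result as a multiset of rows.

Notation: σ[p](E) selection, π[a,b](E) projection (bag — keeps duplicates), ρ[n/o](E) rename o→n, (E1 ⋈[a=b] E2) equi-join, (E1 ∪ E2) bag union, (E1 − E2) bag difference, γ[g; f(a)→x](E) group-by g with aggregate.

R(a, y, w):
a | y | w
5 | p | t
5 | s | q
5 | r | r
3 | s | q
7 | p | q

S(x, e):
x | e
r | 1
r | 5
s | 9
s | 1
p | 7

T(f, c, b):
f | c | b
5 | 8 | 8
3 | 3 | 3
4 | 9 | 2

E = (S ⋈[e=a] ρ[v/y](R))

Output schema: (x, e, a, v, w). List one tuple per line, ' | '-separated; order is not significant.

Stepwise |·|:
  S → 5
  R → 5
  ρ[v/y](R) → 5
  (S ⋈[e=a] ρ[v/y](R)) → 4

== RESULT ==
x | e | a | v | w
p | 7 | 7 | p | q
r | 5 | 5 | p | t
r | 5 | 5 | r | r
r | 5 | 5 | s | q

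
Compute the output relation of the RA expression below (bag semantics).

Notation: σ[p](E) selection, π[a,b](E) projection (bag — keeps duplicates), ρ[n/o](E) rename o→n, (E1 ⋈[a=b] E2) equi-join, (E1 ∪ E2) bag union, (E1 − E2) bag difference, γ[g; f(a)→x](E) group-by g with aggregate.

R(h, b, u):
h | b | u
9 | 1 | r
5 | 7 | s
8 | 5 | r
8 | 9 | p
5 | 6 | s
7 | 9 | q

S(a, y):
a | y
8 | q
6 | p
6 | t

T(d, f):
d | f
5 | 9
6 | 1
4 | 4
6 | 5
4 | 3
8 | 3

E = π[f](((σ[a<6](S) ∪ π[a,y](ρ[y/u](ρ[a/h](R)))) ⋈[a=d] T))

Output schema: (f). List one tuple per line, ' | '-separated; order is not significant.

Per-node cardinality:
  S → 3
  σ[a<6](S) → 0
  R → 6
  ρ[a/h](R) → 6
  ρ[y/u](ρ[a/h](R)) → 6
  π[a,y](ρ[y/u](ρ[a/h](R))) → 6
  (σ[a<6](S) ∪ π[a,y](ρ[y/u](ρ[a/h](R)))) → 6
  T → 6
  ((σ[a<6](S) ∪ π[a,y](ρ[y/u](ρ[a/h](R)))) ⋈[a=d] T) → 4
  π[f](((σ[a<6](S) ∪ π[a,y](ρ[y/u](ρ[a/h](R)))) ⋈[a=d] T)) → 4

== RESULT ==
f
3
3
9
9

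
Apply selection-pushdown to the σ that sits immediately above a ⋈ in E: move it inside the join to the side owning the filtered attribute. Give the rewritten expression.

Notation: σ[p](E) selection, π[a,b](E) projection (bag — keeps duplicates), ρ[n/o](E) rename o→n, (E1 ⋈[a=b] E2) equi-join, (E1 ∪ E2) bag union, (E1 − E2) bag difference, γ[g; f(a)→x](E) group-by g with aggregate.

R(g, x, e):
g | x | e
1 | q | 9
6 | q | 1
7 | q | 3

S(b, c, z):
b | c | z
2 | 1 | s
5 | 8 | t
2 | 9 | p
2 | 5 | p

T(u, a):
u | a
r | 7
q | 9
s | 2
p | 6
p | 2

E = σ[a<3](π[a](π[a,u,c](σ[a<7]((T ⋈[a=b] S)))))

σ filters on a, owned by the left side.
E' = σ[a<3](π[a](π[a,u,c]((σ[a<7](T) ⋈[a=b] S))))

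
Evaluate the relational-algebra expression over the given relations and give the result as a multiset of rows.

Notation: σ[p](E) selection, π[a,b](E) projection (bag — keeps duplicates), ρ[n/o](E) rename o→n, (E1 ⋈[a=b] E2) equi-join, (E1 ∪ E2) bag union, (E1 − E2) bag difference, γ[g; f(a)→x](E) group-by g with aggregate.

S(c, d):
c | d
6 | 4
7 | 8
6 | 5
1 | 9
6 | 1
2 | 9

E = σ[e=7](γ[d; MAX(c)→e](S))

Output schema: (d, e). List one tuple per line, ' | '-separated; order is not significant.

Per-node cardinality:
  S → 6
  γ[d; MAX(c)→e](S) → 5
  σ[e=7](γ[d; MAX(c)→e](S)) → 1

== RESULT ==
d | e
8 | 7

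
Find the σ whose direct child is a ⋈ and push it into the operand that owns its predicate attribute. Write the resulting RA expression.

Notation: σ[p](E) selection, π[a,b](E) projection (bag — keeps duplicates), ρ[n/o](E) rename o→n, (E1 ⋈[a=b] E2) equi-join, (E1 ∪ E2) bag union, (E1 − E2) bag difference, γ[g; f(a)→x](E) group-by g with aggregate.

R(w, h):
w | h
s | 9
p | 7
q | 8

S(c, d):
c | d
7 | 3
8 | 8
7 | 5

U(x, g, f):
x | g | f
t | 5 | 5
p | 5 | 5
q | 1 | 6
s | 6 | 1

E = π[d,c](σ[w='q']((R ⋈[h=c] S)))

σ filters on w, owned by the left side.
E' = π[d,c]((σ[w='q'](R) ⋈[h=c] S))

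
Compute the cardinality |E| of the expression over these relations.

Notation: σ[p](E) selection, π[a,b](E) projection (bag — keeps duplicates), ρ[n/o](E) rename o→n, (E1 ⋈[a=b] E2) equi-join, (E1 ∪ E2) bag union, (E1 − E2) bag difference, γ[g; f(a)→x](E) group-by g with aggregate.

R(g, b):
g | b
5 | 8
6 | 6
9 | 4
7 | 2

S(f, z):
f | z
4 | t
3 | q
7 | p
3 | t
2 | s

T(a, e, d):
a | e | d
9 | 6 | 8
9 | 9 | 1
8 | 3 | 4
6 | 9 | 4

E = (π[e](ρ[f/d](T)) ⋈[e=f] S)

Per-node cardinality:
  T → 4
  ρ[f/d](T) → 4
  π[e](ρ[f/d](T)) → 4
  S → 5
  (π[e](ρ[f/d](T)) ⋈[e=f] S) → 2

|E| = 2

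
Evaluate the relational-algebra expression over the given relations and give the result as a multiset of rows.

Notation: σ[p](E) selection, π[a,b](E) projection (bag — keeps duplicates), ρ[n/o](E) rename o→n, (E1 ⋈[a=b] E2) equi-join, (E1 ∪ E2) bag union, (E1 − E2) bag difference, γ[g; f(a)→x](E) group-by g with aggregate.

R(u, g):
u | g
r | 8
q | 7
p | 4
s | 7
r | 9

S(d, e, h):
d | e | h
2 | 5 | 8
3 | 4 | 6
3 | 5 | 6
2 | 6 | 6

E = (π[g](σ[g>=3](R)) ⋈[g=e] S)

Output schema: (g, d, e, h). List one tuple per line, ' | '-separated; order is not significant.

Stepwise |·|:
  R → 5
  σ[g>=3](R) → 5
  π[g](σ[g>=3](R)) → 5
  S → 4
  (π[g](σ[g>=3](R)) ⋈[g=e] S) → 1

== RESULT ==
g | d | e | h
4 | 3 | 4 | 6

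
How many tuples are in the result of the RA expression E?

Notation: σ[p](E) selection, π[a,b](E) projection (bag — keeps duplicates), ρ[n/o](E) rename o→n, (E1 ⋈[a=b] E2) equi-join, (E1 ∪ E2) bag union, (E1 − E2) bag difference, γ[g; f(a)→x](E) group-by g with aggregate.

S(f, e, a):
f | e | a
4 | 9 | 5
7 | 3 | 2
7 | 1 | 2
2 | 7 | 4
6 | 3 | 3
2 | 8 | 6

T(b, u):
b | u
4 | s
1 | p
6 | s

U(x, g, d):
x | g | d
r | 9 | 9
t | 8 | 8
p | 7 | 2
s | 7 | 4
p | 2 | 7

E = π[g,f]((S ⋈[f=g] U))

Stepwise |·|:
  S → 6
  U → 5
  (S ⋈[f=g] U) → 6
  π[g,f]((S ⋈[f=g] U)) → 6

|E| = 6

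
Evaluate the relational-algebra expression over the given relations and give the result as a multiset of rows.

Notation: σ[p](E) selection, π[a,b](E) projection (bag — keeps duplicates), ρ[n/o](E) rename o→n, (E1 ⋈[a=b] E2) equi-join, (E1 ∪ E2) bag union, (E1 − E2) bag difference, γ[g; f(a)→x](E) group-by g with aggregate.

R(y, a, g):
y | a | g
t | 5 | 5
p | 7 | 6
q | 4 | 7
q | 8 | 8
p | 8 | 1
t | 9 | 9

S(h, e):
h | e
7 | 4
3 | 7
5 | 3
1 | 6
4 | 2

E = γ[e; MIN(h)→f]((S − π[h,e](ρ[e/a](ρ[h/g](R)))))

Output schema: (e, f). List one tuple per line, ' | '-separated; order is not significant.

Row counts bottom-up:
  S → 5
  R → 6
  ρ[h/g](R) → 6
  ρ[e/a](ρ[h/g](R)) → 6
  π[h,e](ρ[e/a](ρ[h/g](R))) → 6
  (S − π[h,e](ρ[e/a](ρ[h/g](R)))) → 4
  γ[e; MIN(h)→f]((S − π[h,e](ρ[e/a](ρ[h/g](R))))) → 4

== RESULT ==
e | f
2 | 4
3 | 5
6 | 1
7 | 3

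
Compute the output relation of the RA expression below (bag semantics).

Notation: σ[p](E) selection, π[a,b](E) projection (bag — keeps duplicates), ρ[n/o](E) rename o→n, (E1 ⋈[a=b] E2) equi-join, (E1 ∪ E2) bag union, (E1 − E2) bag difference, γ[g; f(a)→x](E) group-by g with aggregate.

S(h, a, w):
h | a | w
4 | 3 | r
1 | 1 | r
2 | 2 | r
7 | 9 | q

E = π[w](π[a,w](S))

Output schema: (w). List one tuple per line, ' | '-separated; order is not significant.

Per-node cardinality:
  S → 4
  π[a,w](S) → 4
  π[w](π[a,w](S)) → 4

== RESULT ==
w
q
r
r
r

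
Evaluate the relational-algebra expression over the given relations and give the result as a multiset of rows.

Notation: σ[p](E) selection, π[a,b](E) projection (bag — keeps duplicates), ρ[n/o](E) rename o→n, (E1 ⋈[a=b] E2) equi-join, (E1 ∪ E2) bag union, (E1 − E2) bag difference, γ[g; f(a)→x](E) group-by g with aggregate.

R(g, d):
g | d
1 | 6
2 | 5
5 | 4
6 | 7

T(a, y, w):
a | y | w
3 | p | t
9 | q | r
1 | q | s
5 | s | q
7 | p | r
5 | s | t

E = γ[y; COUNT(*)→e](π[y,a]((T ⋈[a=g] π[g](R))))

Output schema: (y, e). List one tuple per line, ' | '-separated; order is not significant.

Row counts bottom-up:
  T → 6
  R → 4
  π[g](R) → 4
  (T ⋈[a=g] π[g](R)) → 3
  π[y,a]((T ⋈[a=g] π[g](R))) → 3
  γ[y; COUNT(*)→e](π[y,a]((T ⋈[a=g] π[g](R)))) → 2

== RESULT ==
y | e
q | 1
s | 2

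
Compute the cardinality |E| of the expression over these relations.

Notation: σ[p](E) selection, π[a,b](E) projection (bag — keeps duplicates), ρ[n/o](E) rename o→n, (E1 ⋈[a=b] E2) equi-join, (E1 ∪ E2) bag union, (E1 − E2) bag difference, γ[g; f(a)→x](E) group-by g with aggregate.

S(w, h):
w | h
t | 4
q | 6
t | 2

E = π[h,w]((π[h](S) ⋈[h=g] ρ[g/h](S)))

Subexpression sizes:
  S → 3
  π[h](S) → 3
  S → 3
  ρ[g/h](S) → 3
  (π[h](S) ⋈[h=g] ρ[g/h](S)) → 3
  π[h,w]((π[h](S) ⋈[h=g] ρ[g/h](S))) → 3

|E| = 3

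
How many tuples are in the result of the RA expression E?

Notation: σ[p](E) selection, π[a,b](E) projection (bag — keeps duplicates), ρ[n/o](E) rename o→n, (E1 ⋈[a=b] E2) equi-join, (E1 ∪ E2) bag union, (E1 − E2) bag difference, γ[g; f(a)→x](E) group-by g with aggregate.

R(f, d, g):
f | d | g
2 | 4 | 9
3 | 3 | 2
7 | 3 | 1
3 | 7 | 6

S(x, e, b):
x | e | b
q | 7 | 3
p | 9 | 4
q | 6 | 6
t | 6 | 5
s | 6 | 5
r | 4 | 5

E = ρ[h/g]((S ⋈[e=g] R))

Subexpression sizes:
  S → 6
  R → 4
  (S ⋈[e=g] R) → 4
  ρ[h/g]((S ⋈[e=g] R)) → 4

|E| = 4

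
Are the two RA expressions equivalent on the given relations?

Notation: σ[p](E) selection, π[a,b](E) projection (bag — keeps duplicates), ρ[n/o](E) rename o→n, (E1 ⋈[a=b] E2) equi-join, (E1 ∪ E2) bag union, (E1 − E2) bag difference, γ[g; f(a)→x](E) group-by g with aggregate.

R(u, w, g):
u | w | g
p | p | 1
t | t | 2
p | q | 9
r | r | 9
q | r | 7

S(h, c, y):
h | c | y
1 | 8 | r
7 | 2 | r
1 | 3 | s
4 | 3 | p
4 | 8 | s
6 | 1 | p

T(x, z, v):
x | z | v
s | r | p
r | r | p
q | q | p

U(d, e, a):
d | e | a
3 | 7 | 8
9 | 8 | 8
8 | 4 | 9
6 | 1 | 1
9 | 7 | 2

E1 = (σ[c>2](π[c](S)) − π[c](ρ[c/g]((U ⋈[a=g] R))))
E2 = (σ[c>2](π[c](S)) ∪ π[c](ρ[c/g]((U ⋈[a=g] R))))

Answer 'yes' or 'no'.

E1 row counts bottom-up:
  S → 6
  π[c](S) → 6
  σ[c>2](π[c](S)) → 4
  U → 5
  R → 5
  (U ⋈[a=g] R) → 4
  ρ[c/g]((U ⋈[a=g] R)) → 4
  π[c](ρ[c/g]((U ⋈[a=g] R))) → 4
  (σ[c>2](π[c](S)) − π[c](ρ[c/g]((U ⋈[a=g] R)))) → 4
E2 row counts bottom-up:
  S → 6
  π[c](S) → 6
  σ[c>2](π[c](S)) → 4
  U → 5
  R → 5
  (U ⋈[a=g] R) → 4
  ρ[c/g]((U ⋈[a=g] R)) → 4
  π[c](ρ[c/g]((U ⋈[a=g] R))) → 4
  (σ[c>2](π[c](S)) ∪ π[c](ρ[c/g]((U ⋈[a=g] R)))) → 8

E1 result:
c
3
3
8
8
E2 result:
c
1
2
3
3
8
8
9
9
Witness: (1,) appears 0× in E1 but 1× in E2.

no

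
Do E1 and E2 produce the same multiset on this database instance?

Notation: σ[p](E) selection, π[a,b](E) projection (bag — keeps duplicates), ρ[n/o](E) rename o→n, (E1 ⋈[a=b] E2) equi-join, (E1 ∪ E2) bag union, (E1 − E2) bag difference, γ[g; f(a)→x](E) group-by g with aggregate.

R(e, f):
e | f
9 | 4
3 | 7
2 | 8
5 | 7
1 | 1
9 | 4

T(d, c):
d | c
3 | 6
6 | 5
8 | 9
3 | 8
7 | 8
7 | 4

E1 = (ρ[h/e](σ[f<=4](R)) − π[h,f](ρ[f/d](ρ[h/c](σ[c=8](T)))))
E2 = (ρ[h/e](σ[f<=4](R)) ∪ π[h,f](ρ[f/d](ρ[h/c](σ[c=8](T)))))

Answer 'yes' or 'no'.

E1 subexpression sizes:
  R → 6
  σ[f<=4](R) → 3
  ρ[h/e](σ[f<=4](R)) → 3
  T → 6
  σ[c=8](T) → 2
  ρ[h/c](σ[c=8](T)) → 2
  ρ[f/d](ρ[h/c](σ[c=8](T))) → 2
  π[h,f](ρ[f/d](ρ[h/c](σ[c=8](T)))) → 2
  (ρ[h/e](σ[f<=4](R)) − π[h,f](ρ[f/d](ρ[h/c](σ[c=8](T))))) → 3
E2 subexpression sizes:
  R → 6
  σ[f<=4](R) → 3
  ρ[h/e](σ[f<=4](R)) → 3
  T → 6
  σ[c=8](T) → 2
  ρ[h/c](σ[c=8](T)) → 2
  ρ[f/d](ρ[h/c](σ[c=8](T))) → 2
  π[h,f](ρ[f/d](ρ[h/c](σ[c=8](T)))) → 2
  (ρ[h/e](σ[f<=4](R)) ∪ π[h,f](ρ[f/d](ρ[h/c](σ[c=8](T))))) → 5

E1 result:
h | f
1 | 1
9 | 4
9 | 4
E2 result:
h | f
1 | 1
8 | 3
8 | 7
9 | 4
9 | 4
Witness: (8, 3) appears 0× in E1 but 1× in E2.

no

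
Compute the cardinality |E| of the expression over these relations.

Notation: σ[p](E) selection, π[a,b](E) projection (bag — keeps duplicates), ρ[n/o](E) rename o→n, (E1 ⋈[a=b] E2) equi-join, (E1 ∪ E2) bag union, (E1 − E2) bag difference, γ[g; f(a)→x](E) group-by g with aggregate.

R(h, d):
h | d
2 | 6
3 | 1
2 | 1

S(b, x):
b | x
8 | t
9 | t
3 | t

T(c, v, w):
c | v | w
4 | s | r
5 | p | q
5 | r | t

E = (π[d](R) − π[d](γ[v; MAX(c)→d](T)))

Row counts bottom-up:
  R → 3
  π[d](R) → 3
  T → 3
  γ[v; MAX(c)→d](T) → 3
  π[d](γ[v; MAX(c)→d](T)) → 3
  (π[d](R) − π[d](γ[v; MAX(c)→d](T))) → 3

|E| = 3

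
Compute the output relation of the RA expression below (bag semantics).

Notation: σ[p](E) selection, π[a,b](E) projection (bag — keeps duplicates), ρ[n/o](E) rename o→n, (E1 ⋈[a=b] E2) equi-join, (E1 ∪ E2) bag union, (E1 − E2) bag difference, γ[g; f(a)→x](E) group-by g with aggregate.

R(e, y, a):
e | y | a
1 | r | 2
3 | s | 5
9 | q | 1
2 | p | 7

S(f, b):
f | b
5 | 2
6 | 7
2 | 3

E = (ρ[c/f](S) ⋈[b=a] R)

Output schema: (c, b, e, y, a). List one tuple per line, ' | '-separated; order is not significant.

Per-node cardinality:
  S → 3
  ρ[c/f](S) → 3
  R → 4
  (ρ[c/f](S) ⋈[b=a] R) → 2

== RESULT ==
c | b | e | y | a
5 | 2 | 1 | r | 2
6 | 7 | 2 | p | 7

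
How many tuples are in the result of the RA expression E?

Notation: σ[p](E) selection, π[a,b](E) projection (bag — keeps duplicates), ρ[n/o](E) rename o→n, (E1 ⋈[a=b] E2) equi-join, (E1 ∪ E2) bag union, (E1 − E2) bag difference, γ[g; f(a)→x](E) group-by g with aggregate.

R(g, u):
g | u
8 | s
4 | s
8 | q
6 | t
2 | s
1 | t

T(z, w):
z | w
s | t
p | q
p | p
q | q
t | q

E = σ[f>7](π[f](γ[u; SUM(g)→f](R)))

Stepwise |·|:
  R → 6
  γ[u; SUM(g)→f](R) → 3
  π[f](γ[u; SUM(g)→f](R)) → 3
  σ[f>7](π[f](γ[u; SUM(g)→f](R))) → 2

|E| = 2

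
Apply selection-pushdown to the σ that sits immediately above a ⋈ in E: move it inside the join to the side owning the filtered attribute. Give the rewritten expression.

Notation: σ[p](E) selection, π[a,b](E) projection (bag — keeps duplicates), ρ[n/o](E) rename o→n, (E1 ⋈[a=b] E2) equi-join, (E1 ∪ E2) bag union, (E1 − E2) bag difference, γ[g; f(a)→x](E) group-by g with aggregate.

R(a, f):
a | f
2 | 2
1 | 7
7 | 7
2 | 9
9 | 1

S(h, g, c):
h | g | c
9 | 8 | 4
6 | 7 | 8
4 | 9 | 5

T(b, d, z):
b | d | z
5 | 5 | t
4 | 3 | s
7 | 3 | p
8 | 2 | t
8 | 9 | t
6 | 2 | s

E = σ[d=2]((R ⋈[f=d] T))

σ filters on d, owned by the right side.
E' = (R ⋈[f=d] σ[d=2](T))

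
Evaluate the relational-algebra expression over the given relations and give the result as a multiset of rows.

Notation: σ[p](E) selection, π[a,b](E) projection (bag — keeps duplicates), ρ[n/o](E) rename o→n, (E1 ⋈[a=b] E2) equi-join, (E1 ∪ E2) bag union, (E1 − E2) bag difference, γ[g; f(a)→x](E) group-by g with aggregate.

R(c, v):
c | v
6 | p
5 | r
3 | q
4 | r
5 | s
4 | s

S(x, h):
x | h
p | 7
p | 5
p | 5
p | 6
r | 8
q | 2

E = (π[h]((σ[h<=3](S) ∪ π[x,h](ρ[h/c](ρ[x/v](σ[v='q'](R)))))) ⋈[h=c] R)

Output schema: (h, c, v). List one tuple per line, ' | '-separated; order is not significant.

Per-node cardinality:
  S → 6
  σ[h<=3](S) → 1
  R → 6
  σ[v='q'](R) → 1
  ρ[x/v](σ[v='q'](R)) → 1
  ρ[h/c](ρ[x/v](σ[v='q'](R))) → 1
  π[x,h](ρ[h/c](ρ[x/v](σ[v='q'](R)))) → 1
  (σ[h<=3](S) ∪ π[x,h](ρ[h/c](ρ[x/v](σ[v='q'](R))))) → 2
  π[h]((σ[h<=3](S) ∪ π[x,h](ρ[h/c](ρ[x/v](σ[v='q'](R)))))) → 2
  R → 6
  (π[h]((σ[h<=3](S) ∪ π[x,h](ρ[h/c](ρ[x/v](σ[v='q'](R)))))) ⋈[h=c] R) → 1

== RESULT ==
h | c | v
3 | 3 | q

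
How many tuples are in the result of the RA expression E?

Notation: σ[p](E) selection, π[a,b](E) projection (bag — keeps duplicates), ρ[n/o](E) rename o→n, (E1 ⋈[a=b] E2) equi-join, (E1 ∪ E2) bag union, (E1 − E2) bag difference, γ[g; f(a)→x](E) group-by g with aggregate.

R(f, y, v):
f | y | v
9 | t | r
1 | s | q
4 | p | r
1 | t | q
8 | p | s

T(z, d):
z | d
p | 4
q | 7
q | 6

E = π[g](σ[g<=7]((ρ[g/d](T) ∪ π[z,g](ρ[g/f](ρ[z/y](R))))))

Per-node cardinality:
  T → 3
  ρ[g/d](T) → 3
  R → 5
  ρ[z/y](R) → 5
  ρ[g/f](ρ[z/y](R)) → 5
  π[z,g](ρ[g/f](ρ[z/y](R))) → 5
  (ρ[g/d](T) ∪ π[z,g](ρ[g/f](ρ[z/y](R)))) → 8
  σ[g<=7]((ρ[g/d](T) ∪ π[z,g](ρ[g/f](ρ[z/y](R))))) → 6
  π[g](σ[g<=7]((ρ[g/d](T) ∪ π[z,g](ρ[g/f](ρ[z/y](R)))))) → 6

|E| = 6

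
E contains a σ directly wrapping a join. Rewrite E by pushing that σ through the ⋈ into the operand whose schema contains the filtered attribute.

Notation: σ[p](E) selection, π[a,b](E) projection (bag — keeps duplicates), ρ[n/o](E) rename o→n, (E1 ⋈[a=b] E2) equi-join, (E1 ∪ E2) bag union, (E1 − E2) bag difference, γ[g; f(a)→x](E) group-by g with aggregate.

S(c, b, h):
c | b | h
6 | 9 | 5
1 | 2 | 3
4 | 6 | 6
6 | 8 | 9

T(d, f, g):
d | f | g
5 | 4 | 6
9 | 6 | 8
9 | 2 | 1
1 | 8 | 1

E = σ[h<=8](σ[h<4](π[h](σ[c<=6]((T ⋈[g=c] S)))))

σ filters on c, owned by the right side.
E' = σ[h<=8](σ[h<4](π[h]((T ⋈[g=c] σ[c<=6](S)))))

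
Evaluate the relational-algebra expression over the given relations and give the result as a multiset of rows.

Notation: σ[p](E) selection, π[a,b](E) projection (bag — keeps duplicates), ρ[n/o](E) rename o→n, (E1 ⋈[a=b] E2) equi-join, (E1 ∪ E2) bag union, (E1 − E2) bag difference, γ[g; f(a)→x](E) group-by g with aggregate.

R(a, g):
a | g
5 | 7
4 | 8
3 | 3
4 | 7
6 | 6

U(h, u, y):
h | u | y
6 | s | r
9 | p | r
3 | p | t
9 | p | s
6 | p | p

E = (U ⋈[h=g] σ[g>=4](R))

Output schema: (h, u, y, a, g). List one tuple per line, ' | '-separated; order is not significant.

Subexpression sizes:
  U → 5
  R → 5
  σ[g>=4](R) → 4
  (U ⋈[h=g] σ[g>=4](R)) → 2

== RESULT ==
h | u | y | a | g
6 | p | p | 6 | 6
6 | s | r | 6 | 6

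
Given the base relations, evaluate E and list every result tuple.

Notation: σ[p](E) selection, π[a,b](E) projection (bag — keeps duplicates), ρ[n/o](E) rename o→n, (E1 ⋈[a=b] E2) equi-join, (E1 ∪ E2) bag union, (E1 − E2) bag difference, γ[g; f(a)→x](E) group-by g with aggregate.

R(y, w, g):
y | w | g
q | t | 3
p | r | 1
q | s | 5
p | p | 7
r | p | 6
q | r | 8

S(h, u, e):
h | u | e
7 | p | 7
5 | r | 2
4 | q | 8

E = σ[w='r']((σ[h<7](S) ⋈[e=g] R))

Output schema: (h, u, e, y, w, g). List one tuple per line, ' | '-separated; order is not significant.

Stepwise |·|:
  S → 3
  σ[h<7](S) → 2
  R → 6
  (σ[h<7](S) ⋈[e=g] R) → 1
  σ[w='r']((σ[h<7](S) ⋈[e=g] R)) → 1

== RESULT ==
h | u | e | y | w | g
4 | q | 8 | q | r | 8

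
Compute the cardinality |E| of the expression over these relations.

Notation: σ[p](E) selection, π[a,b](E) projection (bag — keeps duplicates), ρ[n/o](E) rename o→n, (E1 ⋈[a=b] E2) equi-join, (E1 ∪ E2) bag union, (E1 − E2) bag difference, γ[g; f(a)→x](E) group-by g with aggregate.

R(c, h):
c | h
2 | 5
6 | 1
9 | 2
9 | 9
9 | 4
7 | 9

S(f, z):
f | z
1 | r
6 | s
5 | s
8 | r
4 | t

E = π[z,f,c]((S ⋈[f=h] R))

Stepwise |·|:
  S → 5
  R → 6
  (S ⋈[f=h] R) → 3
  π[z,f,c]((S ⋈[f=h] R)) → 3

|E| = 3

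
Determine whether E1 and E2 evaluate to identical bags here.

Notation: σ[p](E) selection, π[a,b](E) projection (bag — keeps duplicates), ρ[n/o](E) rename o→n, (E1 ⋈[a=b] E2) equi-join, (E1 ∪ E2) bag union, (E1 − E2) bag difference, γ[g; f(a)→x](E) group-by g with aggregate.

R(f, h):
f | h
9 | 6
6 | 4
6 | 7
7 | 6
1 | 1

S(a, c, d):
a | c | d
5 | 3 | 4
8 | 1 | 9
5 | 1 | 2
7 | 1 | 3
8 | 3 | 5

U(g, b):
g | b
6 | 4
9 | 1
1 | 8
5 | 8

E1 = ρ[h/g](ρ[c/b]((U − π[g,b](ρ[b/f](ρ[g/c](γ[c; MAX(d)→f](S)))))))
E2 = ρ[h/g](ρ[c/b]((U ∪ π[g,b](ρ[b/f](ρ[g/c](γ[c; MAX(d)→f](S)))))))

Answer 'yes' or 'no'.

E1 row counts bottom-up:
  U → 4
  S → 5
  γ[c; MAX(d)→f](S) → 2
  ρ[g/c](γ[c; MAX(d)→f](S)) → 2
  ρ[b/f](ρ[g/c](γ[c; MAX(d)→f](S))) → 2
  π[g,b](ρ[b/f](ρ[g/c](γ[c; MAX(d)→f](S)))) → 2
  (U − π[g,b](ρ[b/f](ρ[g/c](γ[c; MAX(d)→f](S))))) → 4
  ρ[c/b]((U − π[g,b](ρ[b/f](ρ[g/c](γ[c; MAX(d)→f](S)))))) → 4
  ρ[h/g](ρ[c/b]((U − π[g,b](ρ[b/f](ρ[g/c](γ[c; MAX(d)→f](S))))))) → 4
E2 row counts bottom-up:
  U → 4
  S → 5
  γ[c; MAX(d)→f](S) → 2
  ρ[g/c](γ[c; MAX(d)→f](S)) → 2
  ρ[b/f](ρ[g/c](γ[c; MAX(d)→f](S))) → 2
  π[g,b](ρ[b/f](ρ[g/c](γ[c; MAX(d)→f](S)))) → 2
  (U ∪ π[g,b](ρ[b/f](ρ[g/c](γ[c; MAX(d)→f](S))))) → 6
  ρ[c/b]((U ∪ π[g,b](ρ[b/f](ρ[g/c](γ[c; MAX(d)→f](S)))))) → 6
  ρ[h/g](ρ[c/b]((U ∪ π[g,b](ρ[b/f](ρ[g/c](γ[c; MAX(d)→f](S))))))) → 6

E1 result:
h | c
1 | 8
5 | 8
6 | 4
9 | 1
E2 result:
h | c
1 | 8
1 | 9
3 | 5
5 | 8
6 | 4
9 | 1
Witness: (1, 9) appears 0× in E1 but 1× in E2.

no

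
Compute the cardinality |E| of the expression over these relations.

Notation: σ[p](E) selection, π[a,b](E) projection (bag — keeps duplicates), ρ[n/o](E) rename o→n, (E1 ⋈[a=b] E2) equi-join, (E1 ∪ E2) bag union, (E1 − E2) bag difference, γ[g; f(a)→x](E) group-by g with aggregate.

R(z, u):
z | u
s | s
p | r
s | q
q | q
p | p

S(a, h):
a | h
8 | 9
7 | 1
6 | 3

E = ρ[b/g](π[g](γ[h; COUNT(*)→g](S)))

Row counts bottom-up:
  S → 3
  γ[h; COUNT(*)→g](S) → 3
  π[g](γ[h; COUNT(*)→g](S)) → 3
  ρ[b/g](π[g](γ[h; COUNT(*)→g](S))) → 3

|E| = 3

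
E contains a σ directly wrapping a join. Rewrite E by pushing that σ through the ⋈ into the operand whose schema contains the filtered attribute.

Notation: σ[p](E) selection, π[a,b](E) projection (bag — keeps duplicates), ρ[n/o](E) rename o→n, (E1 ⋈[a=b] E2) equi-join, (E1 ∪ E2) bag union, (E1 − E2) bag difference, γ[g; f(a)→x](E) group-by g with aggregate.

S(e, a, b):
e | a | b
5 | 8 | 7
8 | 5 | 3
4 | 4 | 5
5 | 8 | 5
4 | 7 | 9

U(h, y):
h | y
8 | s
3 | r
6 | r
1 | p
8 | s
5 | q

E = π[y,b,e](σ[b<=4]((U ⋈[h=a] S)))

σ filters on b, owned by the right side.
E' = π[y,b,e]((U ⋈[h=a] σ[b<=4](S)))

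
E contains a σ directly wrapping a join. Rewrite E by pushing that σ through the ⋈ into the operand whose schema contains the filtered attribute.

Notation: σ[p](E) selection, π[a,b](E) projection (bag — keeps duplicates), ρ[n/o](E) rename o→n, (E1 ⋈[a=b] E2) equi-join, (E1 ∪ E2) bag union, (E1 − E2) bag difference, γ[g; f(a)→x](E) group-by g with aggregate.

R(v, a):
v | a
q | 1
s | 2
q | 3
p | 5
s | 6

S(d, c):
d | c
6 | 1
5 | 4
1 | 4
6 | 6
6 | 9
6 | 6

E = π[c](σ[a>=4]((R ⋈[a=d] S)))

σ filters on a, owned by the left side.
E' = π[c]((σ[a>=4](R) ⋈[a=d] S))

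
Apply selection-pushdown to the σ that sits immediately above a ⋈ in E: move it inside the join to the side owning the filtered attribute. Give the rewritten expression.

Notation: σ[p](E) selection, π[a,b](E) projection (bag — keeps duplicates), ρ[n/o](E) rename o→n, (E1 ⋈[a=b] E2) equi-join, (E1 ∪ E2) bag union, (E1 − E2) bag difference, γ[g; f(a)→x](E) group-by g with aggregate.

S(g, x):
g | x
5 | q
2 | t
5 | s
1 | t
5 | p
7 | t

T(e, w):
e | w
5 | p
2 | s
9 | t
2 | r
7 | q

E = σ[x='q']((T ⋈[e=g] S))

σ filters on x, owned by the right side.
E' = (T ⋈[e=g] σ[x='q'](S))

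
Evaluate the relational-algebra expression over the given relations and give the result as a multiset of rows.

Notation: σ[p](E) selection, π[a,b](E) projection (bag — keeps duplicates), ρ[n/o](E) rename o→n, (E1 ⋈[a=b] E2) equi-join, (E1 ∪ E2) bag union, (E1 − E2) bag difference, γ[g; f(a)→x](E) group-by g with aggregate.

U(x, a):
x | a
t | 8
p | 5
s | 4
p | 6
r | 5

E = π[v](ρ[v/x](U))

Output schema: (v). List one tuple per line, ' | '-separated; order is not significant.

Per-node cardinality:
  U → 5
  ρ[v/x](U) → 5
  π[v](ρ[v/x](U)) → 5

== RESULT ==
v
p
p
r
s
t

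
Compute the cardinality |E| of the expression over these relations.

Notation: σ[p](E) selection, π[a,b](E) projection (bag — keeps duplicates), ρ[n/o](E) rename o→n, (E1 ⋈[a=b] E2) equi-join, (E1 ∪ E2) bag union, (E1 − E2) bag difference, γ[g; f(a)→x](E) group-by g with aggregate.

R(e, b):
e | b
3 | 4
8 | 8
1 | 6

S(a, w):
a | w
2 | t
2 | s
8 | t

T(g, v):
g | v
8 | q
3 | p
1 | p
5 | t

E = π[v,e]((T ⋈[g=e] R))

Per-node cardinality:
  T → 4
  R → 3
  (T ⋈[g=e] R) → 3
  π[v,e]((T ⋈[g=e] R)) → 3

|E| = 3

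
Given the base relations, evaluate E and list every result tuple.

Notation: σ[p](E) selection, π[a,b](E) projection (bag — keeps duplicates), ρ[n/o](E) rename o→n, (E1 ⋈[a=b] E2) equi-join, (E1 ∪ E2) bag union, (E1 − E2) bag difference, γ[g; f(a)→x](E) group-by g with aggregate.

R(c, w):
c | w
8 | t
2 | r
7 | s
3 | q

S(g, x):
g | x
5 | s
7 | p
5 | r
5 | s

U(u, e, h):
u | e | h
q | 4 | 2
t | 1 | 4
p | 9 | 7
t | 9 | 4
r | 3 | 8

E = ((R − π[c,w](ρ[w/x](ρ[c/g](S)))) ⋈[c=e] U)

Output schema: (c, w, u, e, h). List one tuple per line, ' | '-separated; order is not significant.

Per-node cardinality:
  R → 4
  S → 4
  ρ[c/g](S) → 4
  ρ[w/x](ρ[c/g](S)) → 4
  π[c,w](ρ[w/x](ρ[c/g](S))) → 4
  (R − π[c,w](ρ[w/x](ρ[c/g](S)))) → 4
  U → 5
  ((R − π[c,w](ρ[w/x](ρ[c/g](S)))) ⋈[c=e] U) → 1

== RESULT ==
c | w | u | e | h
3 | q | r | 3 | 8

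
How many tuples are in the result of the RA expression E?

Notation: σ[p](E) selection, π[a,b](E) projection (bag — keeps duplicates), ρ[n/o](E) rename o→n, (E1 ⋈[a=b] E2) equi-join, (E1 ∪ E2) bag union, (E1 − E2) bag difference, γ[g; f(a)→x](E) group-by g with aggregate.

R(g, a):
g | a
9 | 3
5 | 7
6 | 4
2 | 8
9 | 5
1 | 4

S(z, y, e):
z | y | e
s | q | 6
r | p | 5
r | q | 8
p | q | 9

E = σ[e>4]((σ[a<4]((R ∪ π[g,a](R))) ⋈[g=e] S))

Per-node cardinality:
  R → 6
  R → 6
  π[g,a](R) → 6
  (R ∪ π[g,a](R)) → 12
  σ[a<4]((R ∪ π[g,a](R))) → 2
  S → 4
  (σ[a<4]((R ∪ π[g,a](R))) ⋈[g=e] S) → 2
  σ[e>4]((σ[a<4]((R ∪ π[g,a](R))) ⋈[g=e] S)) → 2

|E| = 2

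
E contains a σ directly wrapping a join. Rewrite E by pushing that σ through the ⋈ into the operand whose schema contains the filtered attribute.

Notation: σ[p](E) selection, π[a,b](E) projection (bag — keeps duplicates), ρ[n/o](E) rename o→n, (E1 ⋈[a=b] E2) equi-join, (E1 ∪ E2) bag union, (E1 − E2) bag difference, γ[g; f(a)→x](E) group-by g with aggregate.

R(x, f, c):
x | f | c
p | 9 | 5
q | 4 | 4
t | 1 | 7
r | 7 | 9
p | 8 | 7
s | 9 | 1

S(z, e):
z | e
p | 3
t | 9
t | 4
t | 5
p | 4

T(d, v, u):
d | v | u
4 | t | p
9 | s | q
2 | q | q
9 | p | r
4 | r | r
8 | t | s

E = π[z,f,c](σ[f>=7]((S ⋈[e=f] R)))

σ filters on f, owned by the right side.
E' = π[z,f,c]((S ⋈[e=f] σ[f>=7](R)))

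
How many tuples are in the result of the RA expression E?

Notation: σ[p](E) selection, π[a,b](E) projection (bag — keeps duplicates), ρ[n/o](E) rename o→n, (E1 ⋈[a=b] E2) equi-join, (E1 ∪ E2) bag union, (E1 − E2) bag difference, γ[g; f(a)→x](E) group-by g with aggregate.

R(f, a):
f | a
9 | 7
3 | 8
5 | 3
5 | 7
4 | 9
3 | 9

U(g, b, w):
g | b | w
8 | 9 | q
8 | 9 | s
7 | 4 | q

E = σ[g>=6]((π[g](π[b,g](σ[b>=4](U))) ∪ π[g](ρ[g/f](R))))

Subexpression sizes:
  U → 3
  σ[b>=4](U) → 3
  π[b,g](σ[b>=4](U)) → 3
  π[g](π[b,g](σ[b>=4](U))) → 3
  R → 6
  ρ[g/f](R) → 6
  π[g](ρ[g/f](R)) → 6
  (π[g](π[b,g](σ[b>=4](U))) ∪ π[g](ρ[g/f](R))) → 9
  σ[g>=6]((π[g](π[b,g](σ[b>=4](U))) ∪ π[g](ρ[g/f](R)))) → 4

|E| = 4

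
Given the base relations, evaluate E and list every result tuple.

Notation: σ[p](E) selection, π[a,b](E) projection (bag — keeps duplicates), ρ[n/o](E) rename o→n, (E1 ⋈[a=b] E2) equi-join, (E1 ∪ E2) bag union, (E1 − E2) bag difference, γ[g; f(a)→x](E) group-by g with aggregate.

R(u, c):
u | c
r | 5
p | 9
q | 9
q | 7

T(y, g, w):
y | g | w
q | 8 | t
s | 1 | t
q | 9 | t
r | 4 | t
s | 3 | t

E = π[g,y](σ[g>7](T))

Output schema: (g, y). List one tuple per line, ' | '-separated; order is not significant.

Per-node cardinality:
  T → 5
  σ[g>7](T) → 2
  π[g,y](σ[g>7](T)) → 2

== RESULT ==
g | y
8 | q
9 | q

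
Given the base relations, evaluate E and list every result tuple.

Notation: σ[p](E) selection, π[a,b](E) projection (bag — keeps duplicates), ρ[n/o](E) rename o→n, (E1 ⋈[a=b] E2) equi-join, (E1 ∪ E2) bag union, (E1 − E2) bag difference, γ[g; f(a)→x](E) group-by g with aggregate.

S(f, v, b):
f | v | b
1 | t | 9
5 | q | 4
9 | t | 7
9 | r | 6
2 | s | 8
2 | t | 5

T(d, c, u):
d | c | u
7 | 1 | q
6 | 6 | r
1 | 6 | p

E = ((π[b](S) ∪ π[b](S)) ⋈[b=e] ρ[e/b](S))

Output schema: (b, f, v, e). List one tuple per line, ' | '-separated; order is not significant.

Subexpression sizes:
  S → 6
  π[b](S) → 6
  S → 6
  π[b](S) → 6
  (π[b](S) ∪ π[b](S)) → 12
  S → 6
  ρ[e/b](S) → 6
  ((π[b](S) ∪ π[b](S)) ⋈[b=e] ρ[e/b](S)) → 12

== RESULT ==
b | f | v | e
4 | 5 | q | 4
4 | 5 | q | 4
5 | 2 | t | 5
5 | 2 | t | 5
6 | 9 | r | 6
6 | 9 | r | 6
7 | 9 | t | 7
7 | 9 | t | 7
8 | 2 | s | 8
8 | 2 | s | 8
9 | 1 | t | 9
9 | 1 | t | 9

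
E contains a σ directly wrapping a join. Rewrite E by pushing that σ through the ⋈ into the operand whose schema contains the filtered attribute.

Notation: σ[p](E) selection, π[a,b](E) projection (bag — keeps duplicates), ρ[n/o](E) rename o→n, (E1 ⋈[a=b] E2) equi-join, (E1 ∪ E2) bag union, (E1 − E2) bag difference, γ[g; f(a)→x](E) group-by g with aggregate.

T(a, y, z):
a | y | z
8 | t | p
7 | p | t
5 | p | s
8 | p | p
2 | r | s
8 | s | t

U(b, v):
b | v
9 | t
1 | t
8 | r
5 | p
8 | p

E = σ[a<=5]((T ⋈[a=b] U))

σ filters on a, owned by the left side.
E' = (σ[a<=5](T) ⋈[a=b] U)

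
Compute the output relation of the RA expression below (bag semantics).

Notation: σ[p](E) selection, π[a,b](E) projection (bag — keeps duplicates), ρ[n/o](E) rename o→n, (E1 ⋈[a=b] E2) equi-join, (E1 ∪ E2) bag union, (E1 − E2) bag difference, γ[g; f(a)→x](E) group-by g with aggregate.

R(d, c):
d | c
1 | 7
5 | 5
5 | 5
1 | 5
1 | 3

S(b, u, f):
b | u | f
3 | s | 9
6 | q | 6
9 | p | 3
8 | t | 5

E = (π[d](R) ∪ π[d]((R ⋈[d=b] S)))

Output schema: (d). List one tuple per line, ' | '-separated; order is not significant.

Row counts bottom-up:
  R → 5
  π[d](R) → 5
  R → 5
  S → 4
  (R ⋈[d=b] S) → 0
  π[d]((R ⋈[d=b] S)) → 0
  (π[d](R) ∪ π[d]((R ⋈[d=b] S))) → 5

== RESULT ==
d
1
1
1
5
5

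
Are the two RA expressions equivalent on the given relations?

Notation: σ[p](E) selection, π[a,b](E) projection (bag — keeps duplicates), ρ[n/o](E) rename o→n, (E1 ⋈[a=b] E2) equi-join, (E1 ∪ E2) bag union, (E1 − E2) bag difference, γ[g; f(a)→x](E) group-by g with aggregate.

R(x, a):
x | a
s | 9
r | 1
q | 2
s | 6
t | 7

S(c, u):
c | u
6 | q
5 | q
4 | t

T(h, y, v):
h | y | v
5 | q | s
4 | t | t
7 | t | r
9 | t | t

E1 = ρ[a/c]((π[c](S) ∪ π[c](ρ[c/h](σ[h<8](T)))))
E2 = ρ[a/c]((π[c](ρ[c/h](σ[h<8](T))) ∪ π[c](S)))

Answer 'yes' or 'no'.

E1 subexpression sizes:
  S → 3
  π[c](S) → 3
  T → 4
  σ[h<8](T) → 3
  ρ[c/h](σ[h<8](T)) → 3
  π[c](ρ[c/h](σ[h<8](T))) → 3
  (π[c](S) ∪ π[c](ρ[c/h](σ[h<8](T)))) → 6
  ρ[a/c]((π[c](S) ∪ π[c](ρ[c/h](σ[h<8](T))))) → 6
E2 subexpression sizes:
  T → 4
  σ[h<8](T) → 3
  ρ[c/h](σ[h<8](T)) → 3
  π[c](ρ[c/h](σ[h<8](T))) → 3
  S → 3
  π[c](S) → 3
  (π[c](ρ[c/h](σ[h<8](T))) ∪ π[c](S)) → 6
  ρ[a/c]((π[c](ρ[c/h](σ[h<8](T))) ∪ π[c](S))) → 6

E1 and E2 produce the same multiset:
a
4
4
5
5
6
7

yes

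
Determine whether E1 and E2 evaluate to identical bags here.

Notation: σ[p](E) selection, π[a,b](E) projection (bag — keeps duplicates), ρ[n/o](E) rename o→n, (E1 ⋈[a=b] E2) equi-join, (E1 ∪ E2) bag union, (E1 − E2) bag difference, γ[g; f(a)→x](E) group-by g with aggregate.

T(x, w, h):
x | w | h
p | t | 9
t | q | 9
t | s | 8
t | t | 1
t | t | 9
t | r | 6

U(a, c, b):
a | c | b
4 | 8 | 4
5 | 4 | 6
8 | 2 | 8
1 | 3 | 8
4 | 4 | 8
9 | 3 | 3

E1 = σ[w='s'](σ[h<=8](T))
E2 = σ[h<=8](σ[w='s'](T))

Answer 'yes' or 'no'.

E1 subexpression sizes:
  T → 6
  σ[h<=8](T) → 3
  σ[w='s'](σ[h<=8](T)) → 1
E2 subexpression sizes:
  T → 6
  σ[w='s'](T) → 1
  σ[h<=8](σ[w='s'](T)) → 1

E1 and E2 produce the same multiset:
x | w | h
t | s | 8

yes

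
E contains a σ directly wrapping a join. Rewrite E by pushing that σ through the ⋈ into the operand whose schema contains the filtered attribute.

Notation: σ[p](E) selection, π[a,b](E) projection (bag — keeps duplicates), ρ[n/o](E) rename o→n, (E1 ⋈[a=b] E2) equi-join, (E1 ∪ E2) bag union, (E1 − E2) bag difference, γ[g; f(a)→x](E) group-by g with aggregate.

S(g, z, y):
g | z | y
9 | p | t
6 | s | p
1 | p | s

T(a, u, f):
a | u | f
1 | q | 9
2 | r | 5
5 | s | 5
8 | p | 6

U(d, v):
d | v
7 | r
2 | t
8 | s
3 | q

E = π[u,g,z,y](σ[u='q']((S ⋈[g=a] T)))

σ filters on u, owned by the right side.
E' = π[u,g,z,y]((S ⋈[g=a] σ[u='q'](T)))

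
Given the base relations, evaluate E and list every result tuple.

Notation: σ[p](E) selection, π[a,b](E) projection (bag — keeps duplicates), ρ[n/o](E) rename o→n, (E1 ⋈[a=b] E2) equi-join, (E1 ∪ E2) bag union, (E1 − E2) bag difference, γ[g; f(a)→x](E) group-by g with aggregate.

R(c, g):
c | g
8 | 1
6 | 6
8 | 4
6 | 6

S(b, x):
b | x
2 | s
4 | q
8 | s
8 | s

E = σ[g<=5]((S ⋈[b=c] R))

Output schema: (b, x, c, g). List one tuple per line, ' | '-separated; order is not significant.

Per-node cardinality:
  S → 4
  R → 4
  (S ⋈[b=c] R) → 4
  σ[g<=5]((S ⋈[b=c] R)) → 4

== RESULT ==
b | x | c | g
8 | s | 8 | 1
8 | s | 8 | 1
8 | s | 8 | 4
8 | s | 8 | 4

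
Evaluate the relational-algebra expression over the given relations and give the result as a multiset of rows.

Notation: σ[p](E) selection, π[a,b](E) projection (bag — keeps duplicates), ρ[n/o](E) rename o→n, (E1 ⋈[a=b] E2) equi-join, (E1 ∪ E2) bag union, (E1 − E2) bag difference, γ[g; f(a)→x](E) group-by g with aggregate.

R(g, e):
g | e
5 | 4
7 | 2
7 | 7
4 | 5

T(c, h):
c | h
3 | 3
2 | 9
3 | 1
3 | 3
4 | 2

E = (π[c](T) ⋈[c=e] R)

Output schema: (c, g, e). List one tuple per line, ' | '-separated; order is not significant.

Per-node cardinality:
  T → 5
  π[c](T) → 5
  R → 4
  (π[c](T) ⋈[c=e] R) → 2

== RESULT ==
c | g | e
2 | 7 | 2
4 | 5 | 4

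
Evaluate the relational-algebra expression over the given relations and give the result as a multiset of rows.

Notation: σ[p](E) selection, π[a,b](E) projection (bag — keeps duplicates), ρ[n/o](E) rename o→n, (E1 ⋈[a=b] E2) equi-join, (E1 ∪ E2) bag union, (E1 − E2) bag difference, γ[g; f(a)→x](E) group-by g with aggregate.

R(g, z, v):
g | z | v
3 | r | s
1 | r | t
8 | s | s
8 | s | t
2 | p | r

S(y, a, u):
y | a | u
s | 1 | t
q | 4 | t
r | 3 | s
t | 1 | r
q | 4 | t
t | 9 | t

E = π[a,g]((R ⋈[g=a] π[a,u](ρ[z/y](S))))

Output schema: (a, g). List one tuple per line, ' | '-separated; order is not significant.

Subexpression sizes:
  R → 5
  S → 6
  ρ[z/y](S) → 6
  π[a,u](ρ[z/y](S)) → 6
  (R ⋈[g=a] π[a,u](ρ[z/y](S))) → 3
  π[a,g]((R ⋈[g=a] π[a,u](ρ[z/y](S)))) → 3

== RESULT ==
a | g
1 | 1
1 | 1
3 | 3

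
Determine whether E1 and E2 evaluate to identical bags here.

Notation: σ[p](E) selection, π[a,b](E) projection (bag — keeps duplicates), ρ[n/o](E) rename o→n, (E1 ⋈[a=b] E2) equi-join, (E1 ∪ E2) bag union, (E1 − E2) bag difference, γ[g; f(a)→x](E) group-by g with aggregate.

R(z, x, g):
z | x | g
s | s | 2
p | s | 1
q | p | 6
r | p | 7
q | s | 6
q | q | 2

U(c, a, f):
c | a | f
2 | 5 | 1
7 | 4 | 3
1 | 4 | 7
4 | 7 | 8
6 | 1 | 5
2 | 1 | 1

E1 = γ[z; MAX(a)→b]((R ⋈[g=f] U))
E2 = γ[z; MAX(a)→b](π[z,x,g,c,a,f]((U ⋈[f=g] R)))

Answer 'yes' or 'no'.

E1 stepwise |·|:
  R → 6
  U → 6
  (R ⋈[g=f] U) → 3
  γ[z; MAX(a)→b]((R ⋈[g=f] U)) → 2
E2 stepwise |·|:
  U → 6
  R → 6
  (U ⋈[f=g] R) → 3
  π[z,x,g,c,a,f]((U ⋈[f=g] R)) → 3
  γ[z; MAX(a)→b](π[z,x,g,c,a,f]((U ⋈[f=g] R))) → 2

E1 and E2 produce the same multiset:
z | b
p | 5
r | 4

yes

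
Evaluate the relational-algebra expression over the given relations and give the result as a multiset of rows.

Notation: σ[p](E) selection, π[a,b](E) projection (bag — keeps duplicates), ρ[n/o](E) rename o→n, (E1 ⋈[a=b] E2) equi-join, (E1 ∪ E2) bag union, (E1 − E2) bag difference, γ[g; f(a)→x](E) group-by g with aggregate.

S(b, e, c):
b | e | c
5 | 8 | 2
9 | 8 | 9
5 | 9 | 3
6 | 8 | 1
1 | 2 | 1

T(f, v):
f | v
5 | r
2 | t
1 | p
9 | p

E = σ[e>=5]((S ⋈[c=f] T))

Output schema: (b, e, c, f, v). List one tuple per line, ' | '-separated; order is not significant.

Per-node cardinality:
  S → 5
  T → 4
  (S ⋈[c=f] T) → 4
  σ[e>=5]((S ⋈[c=f] T)) → 3

== RESULT ==
b | e | c | f | v
5 | 8 | 2 | 2 | t
6 | 8 | 1 | 1 | p
9 | 8 | 9 | 9 | p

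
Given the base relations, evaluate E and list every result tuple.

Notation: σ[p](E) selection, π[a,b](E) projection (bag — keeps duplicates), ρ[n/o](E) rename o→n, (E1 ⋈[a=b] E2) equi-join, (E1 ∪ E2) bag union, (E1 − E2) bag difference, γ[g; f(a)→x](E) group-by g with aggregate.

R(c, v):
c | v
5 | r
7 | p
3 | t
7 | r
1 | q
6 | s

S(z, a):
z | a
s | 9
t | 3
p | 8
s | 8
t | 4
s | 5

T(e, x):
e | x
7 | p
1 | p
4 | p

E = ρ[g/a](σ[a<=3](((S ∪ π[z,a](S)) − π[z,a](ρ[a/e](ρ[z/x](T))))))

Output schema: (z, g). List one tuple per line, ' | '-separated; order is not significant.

Per-node cardinality:
  S → 6
  S → 6
  π[z,a](S) → 6
  (S ∪ π[z,a](S)) → 12
  T → 3
  ρ[z/x](T) → 3
  ρ[a/e](ρ[z/x](T)) → 3
  π[z,a](ρ[a/e](ρ[z/x](T))) → 3
  ((S ∪ π[z,a](S)) − π[z,a](ρ[a/e](ρ[z/x](T)))) → 12
  σ[a<=3](((S ∪ π[z,a](S)) − π[z,a](ρ[a/e](ρ[z/x](T))))) → 2
  ρ[g/a](σ[a<=3](((S ∪ π[z,a](S)) − π[z,a](ρ[a/e](ρ[z/x](T)))))) → 2

== RESULT ==
z | g
t | 3
t | 3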